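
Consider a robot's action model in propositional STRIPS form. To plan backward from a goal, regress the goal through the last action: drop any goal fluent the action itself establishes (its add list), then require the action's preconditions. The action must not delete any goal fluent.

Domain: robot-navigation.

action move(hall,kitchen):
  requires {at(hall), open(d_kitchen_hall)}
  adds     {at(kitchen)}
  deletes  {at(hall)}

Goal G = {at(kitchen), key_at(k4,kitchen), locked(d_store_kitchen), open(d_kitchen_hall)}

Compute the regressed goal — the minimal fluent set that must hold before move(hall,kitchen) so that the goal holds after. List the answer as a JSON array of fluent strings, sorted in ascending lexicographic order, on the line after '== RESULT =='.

Compute (G \ add) ∪ pre:
  G ∩ del = {}  (empty — regression defined)
  G \ add = {at(kitchen), key_at(k4,kitchen), locked(d_store_kitchen), open(d_kitchen_hall)} \ {at(kitchen)} = {key_at(k4,kitchen), locked(d_store_kitchen), open(d_kitchen_hall)}
  ∪ pre   = {key_at(k4,kitchen), locked(d_store_kitchen), open(d_kitchen_hall)} ∪ {at(hall), open(d_kitchen_hall)}
          = {at(hall), key_at(k4,kitchen), locked(d_store_kitchen), open(d_kitchen_hall)}

== RESULT ==
["at(hall)", "key_at(k4,kitchen)", "locked(d_store_kitchen)", "open(d_kitchen_hall)"]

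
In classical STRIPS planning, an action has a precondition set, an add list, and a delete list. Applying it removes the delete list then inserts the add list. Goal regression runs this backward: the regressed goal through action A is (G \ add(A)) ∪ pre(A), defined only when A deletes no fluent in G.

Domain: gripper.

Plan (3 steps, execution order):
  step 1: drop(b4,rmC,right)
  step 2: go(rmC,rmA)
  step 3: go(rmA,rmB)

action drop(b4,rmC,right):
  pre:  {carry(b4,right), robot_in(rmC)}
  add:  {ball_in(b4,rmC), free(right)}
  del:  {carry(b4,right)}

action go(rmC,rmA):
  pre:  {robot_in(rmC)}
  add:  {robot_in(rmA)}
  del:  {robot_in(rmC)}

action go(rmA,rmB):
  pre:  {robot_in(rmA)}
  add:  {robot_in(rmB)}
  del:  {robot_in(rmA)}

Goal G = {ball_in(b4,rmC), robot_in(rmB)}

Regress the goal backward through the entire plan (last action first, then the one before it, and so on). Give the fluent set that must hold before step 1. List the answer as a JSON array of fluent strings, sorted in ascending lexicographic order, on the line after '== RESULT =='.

Work backward from the goal:
  through step 3 (go(rmA,rmB)): drop {robot_in(rmB)}, keep {ball_in(b4,rmC)}, require {robot_in(rmA)}
    → {ball_in(b4,rmC), robot_in(rmA)}
  through step 2 (go(rmC,rmA)): drop {robot_in(rmA)}, keep {ball_in(b4,rmC)}, require {robot_in(rmC)}
    → {ball_in(b4,rmC), robot_in(rmC)}
  through step 1 (drop(b4,rmC,right)): drop {ball_in(b4,rmC)}, keep {robot_in(rmC)}, require {carry(b4,right), robot_in(rmC)}
    → {carry(b4,right), robot_in(rmC)}

== RESULT ==
["carry(b4,right)", "robot_in(rmC)"]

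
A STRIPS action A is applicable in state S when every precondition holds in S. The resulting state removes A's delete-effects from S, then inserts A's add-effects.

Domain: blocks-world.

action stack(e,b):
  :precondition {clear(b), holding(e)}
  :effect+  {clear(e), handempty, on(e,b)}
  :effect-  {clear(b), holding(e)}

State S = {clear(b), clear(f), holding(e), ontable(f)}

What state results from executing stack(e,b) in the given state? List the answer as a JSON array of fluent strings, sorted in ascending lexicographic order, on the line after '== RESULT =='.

Compute (S \ del) ∪ add:
  pre ⊆ S: {clear(b), holding(e)} ⊆ S  — applicable
  S \ del = {clear(f), ontable(f)}
  ∪ add   = {clear(e), clear(f), handempty, on(e,b), ontable(f)}

== RESULT ==
["clear(e)", "clear(f)", "handempty", "on(e,b)", "ontable(f)"]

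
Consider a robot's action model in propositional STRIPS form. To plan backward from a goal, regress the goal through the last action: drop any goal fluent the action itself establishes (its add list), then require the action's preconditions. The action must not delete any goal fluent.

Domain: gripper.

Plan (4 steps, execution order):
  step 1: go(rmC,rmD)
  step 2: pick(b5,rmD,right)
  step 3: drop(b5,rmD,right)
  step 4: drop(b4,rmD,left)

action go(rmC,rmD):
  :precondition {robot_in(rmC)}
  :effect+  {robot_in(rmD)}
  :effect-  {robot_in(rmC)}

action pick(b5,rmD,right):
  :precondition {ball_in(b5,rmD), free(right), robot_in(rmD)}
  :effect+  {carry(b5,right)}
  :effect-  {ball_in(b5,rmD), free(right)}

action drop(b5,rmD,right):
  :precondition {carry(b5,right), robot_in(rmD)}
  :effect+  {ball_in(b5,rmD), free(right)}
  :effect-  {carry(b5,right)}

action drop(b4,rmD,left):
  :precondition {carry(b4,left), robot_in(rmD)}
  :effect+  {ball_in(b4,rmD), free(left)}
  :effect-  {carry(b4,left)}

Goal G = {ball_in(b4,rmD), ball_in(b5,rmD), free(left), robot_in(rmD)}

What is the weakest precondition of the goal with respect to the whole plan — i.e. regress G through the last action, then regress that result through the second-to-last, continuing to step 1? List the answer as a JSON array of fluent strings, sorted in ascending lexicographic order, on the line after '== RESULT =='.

Work backward from the goal:
  through step 4 (drop(b4,rmD,left)): drop {ball_in(b4,rmD), free(left)}, keep {ball_in(b5,rmD), robot_in(rmD)}, require {carry(b4,left), robot_in(rmD)}
    → {ball_in(b5,rmD), carry(b4,left), robot_in(rmD)}
  through step 3 (drop(b5,rmD,right)): drop {ball_in(b5,rmD)}, keep {carry(b4,left), robot_in(rmD)}, require {carry(b5,right), robot_in(rmD)}
    → {carry(b4,left), carry(b5,right), robot_in(rmD)}
  through step 2 (pick(b5,rmD,right)): drop {carry(b5,right)}, keep {carry(b4,left), robot_in(rmD)}, require {ball_in(b5,rmD), free(right), robot_in(rmD)}
    → {ball_in(b5,rmD), carry(b4,left), free(right), robot_in(rmD)}
  through step 1 (go(rmC,rmD)): drop {robot_in(rmD)}, keep {ball_in(b5,rmD), carry(b4,left), free(right)}, require {robot_in(rmC)}
    → {ball_in(b5,rmD), carry(b4,left), free(right), robot_in(rmC)}

== RESULT ==
["ball_in(b5,rmD)", "carry(b4,left)", "free(right)", "robot_in(rmC)"]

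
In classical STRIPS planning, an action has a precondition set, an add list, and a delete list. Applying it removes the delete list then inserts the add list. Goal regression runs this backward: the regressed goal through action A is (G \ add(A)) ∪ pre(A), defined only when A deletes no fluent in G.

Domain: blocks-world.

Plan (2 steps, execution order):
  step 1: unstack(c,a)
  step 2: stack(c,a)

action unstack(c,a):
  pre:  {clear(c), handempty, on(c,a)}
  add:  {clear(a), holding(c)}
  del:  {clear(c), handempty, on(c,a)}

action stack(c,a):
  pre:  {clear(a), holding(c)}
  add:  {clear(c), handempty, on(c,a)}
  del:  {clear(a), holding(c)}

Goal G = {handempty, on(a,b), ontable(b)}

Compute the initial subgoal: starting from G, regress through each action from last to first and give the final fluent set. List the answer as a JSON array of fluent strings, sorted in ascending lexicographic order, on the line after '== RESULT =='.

Regress step by step:
  through step 2 (stack(c,a)): drop {handempty}, keep {on(a,b), ontable(b)}, require {clear(a), holding(c)}
    → {clear(a), holding(c), on(a,b), ontable(b)}
  through step 1 (unstack(c,a)): drop {clear(a), holding(c)}, keep {on(a,b), ontable(b)}, require {clear(c), handempty, on(c,a)}
    → {clear(c), handempty, on(a,b), on(c,a), ontable(b)}

== RESULT ==
["clear(c)", "handempty", "on(a,b)", "on(c,a)", "ontable(b)"]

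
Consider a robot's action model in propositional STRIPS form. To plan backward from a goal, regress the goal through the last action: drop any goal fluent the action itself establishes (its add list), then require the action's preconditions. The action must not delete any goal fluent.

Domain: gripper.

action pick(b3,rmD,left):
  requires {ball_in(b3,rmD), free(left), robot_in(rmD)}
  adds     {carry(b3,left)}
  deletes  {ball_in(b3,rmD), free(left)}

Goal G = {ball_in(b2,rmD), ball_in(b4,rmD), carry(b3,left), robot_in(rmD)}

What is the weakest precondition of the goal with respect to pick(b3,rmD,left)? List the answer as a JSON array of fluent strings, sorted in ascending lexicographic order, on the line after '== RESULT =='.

Compute (G \ add) ∪ pre:
  G ∩ del = {}  (empty — regression defined)
  G \ add = {ball_in(b2,rmD), ball_in(b4,rmD), carry(b3,left), robot_in(rmD)} \ {carry(b3,left)} = {ball_in(b2,rmD), ball_in(b4,rmD), robot_in(rmD)}
  ∪ pre   = {ball_in(b2,rmD), ball_in(b4,rmD), robot_in(rmD)} ∪ {ball_in(b3,rmD), free(left), robot_in(rmD)}
          = {ball_in(b2,rmD), ball_in(b3,rmD), ball_in(b4,rmD), free(left), robot_in(rmD)}

== RESULT ==
["ball_in(b2,rmD)", "ball_in(b3,rmD)", "ball_in(b4,rmD)", "free(left)", "robot_in(rmD)"]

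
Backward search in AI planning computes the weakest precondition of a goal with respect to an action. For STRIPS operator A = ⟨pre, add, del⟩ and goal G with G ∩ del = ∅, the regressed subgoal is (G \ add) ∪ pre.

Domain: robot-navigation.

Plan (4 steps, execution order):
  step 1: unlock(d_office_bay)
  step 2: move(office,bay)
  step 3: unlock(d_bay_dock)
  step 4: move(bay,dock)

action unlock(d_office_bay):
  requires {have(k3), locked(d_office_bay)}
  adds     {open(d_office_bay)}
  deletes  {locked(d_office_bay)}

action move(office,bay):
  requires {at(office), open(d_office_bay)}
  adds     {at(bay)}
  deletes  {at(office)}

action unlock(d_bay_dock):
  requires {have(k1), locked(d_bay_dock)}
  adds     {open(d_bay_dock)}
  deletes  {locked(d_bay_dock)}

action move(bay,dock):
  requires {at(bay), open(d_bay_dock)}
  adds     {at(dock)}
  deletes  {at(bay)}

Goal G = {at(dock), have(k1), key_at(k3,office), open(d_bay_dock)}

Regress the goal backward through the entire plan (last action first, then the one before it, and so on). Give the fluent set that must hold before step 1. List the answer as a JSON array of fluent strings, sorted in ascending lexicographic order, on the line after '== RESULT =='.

Work backward from the goal:
  through step 4 (move(bay,dock)): drop {at(dock)}, keep {have(k1), key_at(k3,office), open(d_bay_dock)}, require {at(bay), open(d_bay_dock)}
    → {at(bay), have(k1), key_at(k3,office), open(d_bay_dock)}
  through step 3 (unlock(d_bay_dock)): drop {open(d_bay_dock)}, keep {at(bay), have(k1), key_at(k3,office)}, require {have(k1), locked(d_bay_dock)}
    → {at(bay), have(k1), key_at(k3,office), locked(d_bay_dock)}
  through step 2 (move(office,bay)): drop {at(bay)}, keep {have(k1), key_at(k3,office), locked(d_bay_dock)}, require {at(office), open(d_office_bay)}
    → {at(office), have(k1), key_at(k3,office), locked(d_bay_dock), open(d_office_bay)}
  through step 1 (unlock(d_office_bay)): drop {open(d_office_bay)}, keep {at(office), have(k1), key_at(k3,office), locked(d_bay_dock)}, require {have(k3), locked(d_office_bay)}
    → {at(office), have(k1), have(k3), key_at(k3,office), locked(d_bay_dock), locked(d_office_bay)}

== RESULT ==
["at(office)", "have(k1)", "have(k3)", "key_at(k3,office)", "locked(d_bay_dock)", "locked(d_office_bay)"]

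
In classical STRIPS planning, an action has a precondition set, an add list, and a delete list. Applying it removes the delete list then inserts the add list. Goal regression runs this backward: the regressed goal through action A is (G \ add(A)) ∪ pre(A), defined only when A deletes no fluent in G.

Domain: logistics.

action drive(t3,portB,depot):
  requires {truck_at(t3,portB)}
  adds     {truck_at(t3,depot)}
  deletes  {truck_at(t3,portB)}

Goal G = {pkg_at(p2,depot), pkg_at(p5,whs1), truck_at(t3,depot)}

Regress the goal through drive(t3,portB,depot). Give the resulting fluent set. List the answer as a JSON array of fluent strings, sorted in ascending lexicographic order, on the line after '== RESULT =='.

Regress:
  G ∩ del = {}  (empty — regression defined)
  G \ add = {pkg_at(p2,depot), pkg_at(p5,whs1), truck_at(t3,depot)} \ {truck_at(t3,depot)} = {pkg_at(p2,depot), pkg_at(p5,whs1)}
  ∪ pre   = {pkg_at(p2,depot), pkg_at(p5,whs1)} ∪ {truck_at(t3,portB)}
          = {pkg_at(p2,depot), pkg_at(p5,whs1), truck_at(t3,portB)}

== RESULT ==
["pkg_at(p2,depot)", "pkg_at(p5,whs1)", "truck_at(t3,portB)"]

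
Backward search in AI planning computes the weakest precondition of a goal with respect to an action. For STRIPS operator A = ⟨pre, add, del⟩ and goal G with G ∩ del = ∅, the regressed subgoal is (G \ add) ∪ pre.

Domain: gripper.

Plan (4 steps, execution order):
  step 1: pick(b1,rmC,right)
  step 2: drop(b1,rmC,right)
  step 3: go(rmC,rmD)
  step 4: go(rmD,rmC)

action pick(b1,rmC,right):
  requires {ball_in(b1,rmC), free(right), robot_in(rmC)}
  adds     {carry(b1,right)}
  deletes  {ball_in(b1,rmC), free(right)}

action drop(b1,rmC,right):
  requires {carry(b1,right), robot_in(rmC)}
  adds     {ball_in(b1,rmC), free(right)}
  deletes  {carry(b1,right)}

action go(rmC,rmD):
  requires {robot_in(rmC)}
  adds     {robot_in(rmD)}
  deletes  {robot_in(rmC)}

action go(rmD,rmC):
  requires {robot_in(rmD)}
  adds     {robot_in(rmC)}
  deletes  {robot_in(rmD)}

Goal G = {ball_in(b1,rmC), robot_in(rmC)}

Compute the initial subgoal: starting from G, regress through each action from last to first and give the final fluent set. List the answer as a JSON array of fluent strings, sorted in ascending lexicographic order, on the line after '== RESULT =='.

Work backward from the goal:
  through step 4 (go(rmD,rmC)): drop {robot_in(rmC)}, keep {ball_in(b1,rmC)}, require {robot_in(rmD)}
    → {ball_in(b1,rmC), robot_in(rmD)}
  through step 3 (go(rmC,rmD)): drop {robot_in(rmD)}, keep {ball_in(b1,rmC)}, require {robot_in(rmC)}
    → {ball_in(b1,rmC), robot_in(rmC)}
  through step 2 (drop(b1,rmC,right)): drop {ball_in(b1,rmC)}, keep {robot_in(rmC)}, require {carry(b1,right), robot_in(rmC)}
    → {carry(b1,right), robot_in(rmC)}
  through step 1 (pick(b1,rmC,right)): drop {carry(b1,right)}, keep {robot_in(rmC)}, require {ball_in(b1,rmC), free(right), robot_in(rmC)}
    → {ball_in(b1,rmC), free(right), robot_in(rmC)}

== RESULT ==
["ball_in(b1,rmC)", "free(right)", "robot_in(rmC)"]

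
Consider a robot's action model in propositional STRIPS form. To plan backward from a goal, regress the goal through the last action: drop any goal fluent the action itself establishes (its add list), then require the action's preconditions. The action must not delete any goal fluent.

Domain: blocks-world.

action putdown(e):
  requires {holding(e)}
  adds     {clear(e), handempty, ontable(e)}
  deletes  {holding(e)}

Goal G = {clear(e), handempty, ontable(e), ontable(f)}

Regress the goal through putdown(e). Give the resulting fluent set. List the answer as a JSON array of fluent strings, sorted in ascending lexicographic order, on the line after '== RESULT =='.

Regress:
  G ∩ del = {}  (empty — regression defined)
  G \ add = {clear(e), handempty, ontable(e), ontable(f)} \ {clear(e), handempty, ontable(e)} = {ontable(f)}
  ∪ pre   = {ontable(f)} ∪ {holding(e)}
          = {holding(e), ontable(f)}

== RESULT ==
["holding(e)", "ontable(f)"]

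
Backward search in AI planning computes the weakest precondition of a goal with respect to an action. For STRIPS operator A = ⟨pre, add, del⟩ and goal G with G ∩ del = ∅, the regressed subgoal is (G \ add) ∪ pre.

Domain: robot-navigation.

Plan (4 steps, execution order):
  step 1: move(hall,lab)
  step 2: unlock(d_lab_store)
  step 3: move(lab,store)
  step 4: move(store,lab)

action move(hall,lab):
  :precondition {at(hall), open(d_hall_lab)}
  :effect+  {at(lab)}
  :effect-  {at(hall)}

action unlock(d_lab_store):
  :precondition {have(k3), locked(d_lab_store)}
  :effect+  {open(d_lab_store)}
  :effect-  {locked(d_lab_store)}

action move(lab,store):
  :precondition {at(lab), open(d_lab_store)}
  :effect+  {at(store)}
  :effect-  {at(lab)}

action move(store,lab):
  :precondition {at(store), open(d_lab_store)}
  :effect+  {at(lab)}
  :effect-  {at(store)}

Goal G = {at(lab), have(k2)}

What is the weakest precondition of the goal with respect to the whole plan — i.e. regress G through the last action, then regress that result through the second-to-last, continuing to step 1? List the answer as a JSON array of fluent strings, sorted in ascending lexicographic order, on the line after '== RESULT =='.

Work backward from the goal:
  through step 4 (move(store,lab)): drop {at(lab)}, keep {have(k2)}, require {at(store), open(d_lab_store)}
    → {at(store), have(k2), open(d_lab_store)}
  through step 3 (move(lab,store)): drop {at(store)}, keep {have(k2), open(d_lab_store)}, require {at(lab), open(d_lab_store)}
    → {at(lab), have(k2), open(d_lab_store)}
  through step 2 (unlock(d_lab_store)): drop {open(d_lab_store)}, keep {at(lab), have(k2)}, require {have(k3), locked(d_lab_store)}
    → {at(lab), have(k2), have(k3), locked(d_lab_store)}
  through step 1 (move(hall,lab)): drop {at(lab)}, keep {have(k2), have(k3), locked(d_lab_store)}, require {at(hall), open(d_hall_lab)}
    → {at(hall), have(k2), have(k3), locked(d_lab_store), open(d_hall_lab)}

== RESULT ==
["at(hall)", "have(k2)", "have(k3)", "locked(d_lab_store)", "open(d_hall_lab)"]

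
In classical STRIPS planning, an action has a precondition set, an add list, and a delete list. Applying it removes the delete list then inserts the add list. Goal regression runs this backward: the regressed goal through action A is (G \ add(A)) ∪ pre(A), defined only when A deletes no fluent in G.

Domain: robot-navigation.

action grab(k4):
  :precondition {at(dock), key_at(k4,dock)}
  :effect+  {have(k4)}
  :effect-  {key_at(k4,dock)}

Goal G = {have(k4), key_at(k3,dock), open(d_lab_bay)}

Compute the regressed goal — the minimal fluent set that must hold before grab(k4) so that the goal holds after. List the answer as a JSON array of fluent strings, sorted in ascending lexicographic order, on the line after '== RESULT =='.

Compute (G \ add) ∪ pre:
  G ∩ del = {}  (empty — regression defined)
  G \ add = {have(k4), key_at(k3,dock), open(d_lab_bay)} \ {have(k4)} = {key_at(k3,dock), open(d_lab_bay)}
  ∪ pre   = {key_at(k3,dock), open(d_lab_bay)} ∪ {at(dock), key_at(k4,dock)}
          = {at(dock), key_at(k3,dock), key_at(k4,dock), open(d_lab_bay)}

== RESULT ==
["at(dock)", "key_at(k3,dock)", "key_at(k4,dock)", "open(d_lab_bay)"]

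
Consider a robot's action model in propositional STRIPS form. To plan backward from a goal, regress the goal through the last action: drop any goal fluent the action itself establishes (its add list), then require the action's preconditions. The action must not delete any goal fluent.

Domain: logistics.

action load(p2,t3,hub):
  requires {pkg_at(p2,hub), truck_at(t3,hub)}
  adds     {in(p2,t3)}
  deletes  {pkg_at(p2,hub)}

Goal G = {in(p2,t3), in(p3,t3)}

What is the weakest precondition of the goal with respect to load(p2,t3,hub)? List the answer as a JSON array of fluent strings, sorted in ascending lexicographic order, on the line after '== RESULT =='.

Regress:
  G ∩ del = {}  (empty — regression defined)
  G \ add = {in(p2,t3), in(p3,t3)} \ {in(p2,t3)} = {in(p3,t3)}
  ∪ pre   = {in(p3,t3)} ∪ {pkg_at(p2,hub), truck_at(t3,hub)}
          = {in(p3,t3), pkg_at(p2,hub), truck_at(t3,hub)}

== RESULT ==
["in(p3,t3)", "pkg_at(p2,hub)", "truck_at(t3,hub)"]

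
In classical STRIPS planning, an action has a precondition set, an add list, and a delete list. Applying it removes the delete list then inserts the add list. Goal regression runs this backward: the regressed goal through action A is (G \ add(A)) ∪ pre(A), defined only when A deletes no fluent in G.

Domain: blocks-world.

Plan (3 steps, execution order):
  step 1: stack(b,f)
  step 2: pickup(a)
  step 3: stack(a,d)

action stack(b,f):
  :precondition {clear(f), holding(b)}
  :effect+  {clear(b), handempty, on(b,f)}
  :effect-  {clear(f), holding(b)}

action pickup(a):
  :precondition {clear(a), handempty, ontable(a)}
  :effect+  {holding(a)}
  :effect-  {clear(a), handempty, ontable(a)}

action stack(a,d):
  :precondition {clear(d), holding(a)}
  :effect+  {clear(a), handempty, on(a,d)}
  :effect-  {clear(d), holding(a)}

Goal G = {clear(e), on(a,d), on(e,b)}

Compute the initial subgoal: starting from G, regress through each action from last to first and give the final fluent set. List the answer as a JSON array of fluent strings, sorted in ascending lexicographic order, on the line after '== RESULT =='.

Regress step by step:
  through step 3 (stack(a,d)): drop {on(a,d)}, keep {clear(e), on(e,b)}, require {clear(d), holding(a)}
    → {clear(d), clear(e), holding(a), on(e,b)}
  through step 2 (pickup(a)): drop {holding(a)}, keep {clear(d), clear(e), on(e,b)}, require {clear(a), handempty, ontable(a)}
    → {clear(a), clear(d), clear(e), handempty, on(e,b), ontable(a)}
  through step 1 (stack(b,f)): drop {handempty}, keep {clear(a), clear(d), clear(e), on(e,b), ontable(a)}, require {clear(f), holding(b)}
    → {clear(a), clear(d), clear(e), clear(f), holding(b), on(e,b), ontable(a)}

== RESULT ==
["clear(a)", "clear(d)", "clear(e)", "clear(f)", "holding(b)", "on(e,b)", "ontable(a)"]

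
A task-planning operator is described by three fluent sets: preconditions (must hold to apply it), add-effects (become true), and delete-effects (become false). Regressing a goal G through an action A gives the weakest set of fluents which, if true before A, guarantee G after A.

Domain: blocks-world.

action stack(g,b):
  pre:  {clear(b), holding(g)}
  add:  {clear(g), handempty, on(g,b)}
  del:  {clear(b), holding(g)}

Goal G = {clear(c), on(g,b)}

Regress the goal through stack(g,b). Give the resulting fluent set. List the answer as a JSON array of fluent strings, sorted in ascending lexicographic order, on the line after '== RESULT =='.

Compute (G \ add) ∪ pre:
  G ∩ del = {}  (empty — regression defined)
  G \ add = {clear(c), on(g,b)} \ {clear(g), handempty, on(g,b)} = {clear(c)}
  ∪ pre   = {clear(c)} ∪ {clear(b), holding(g)}
          = {clear(b), clear(c), holding(g)}

== RESULT ==
["clear(b)", "clear(c)", "holding(g)"]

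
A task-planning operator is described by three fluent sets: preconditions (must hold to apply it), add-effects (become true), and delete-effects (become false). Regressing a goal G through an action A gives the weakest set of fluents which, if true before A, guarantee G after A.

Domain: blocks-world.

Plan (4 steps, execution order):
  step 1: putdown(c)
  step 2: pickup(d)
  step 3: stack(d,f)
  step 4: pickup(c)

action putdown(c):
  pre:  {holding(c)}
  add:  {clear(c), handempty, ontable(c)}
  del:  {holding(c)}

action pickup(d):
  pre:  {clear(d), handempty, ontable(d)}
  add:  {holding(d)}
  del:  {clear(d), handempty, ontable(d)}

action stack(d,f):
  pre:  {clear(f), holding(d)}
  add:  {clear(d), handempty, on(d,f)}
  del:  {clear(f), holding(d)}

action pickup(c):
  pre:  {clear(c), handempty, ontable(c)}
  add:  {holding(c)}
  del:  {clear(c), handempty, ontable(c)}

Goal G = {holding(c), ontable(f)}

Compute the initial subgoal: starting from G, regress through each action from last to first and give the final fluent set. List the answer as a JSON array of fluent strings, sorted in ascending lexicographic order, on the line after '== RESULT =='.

Work backward from the goal:
  through step 4 (pickup(c)): drop {holding(c)}, keep {ontable(f)}, require {clear(c), handempty, ontable(c)}
    → {clear(c), handempty, ontable(c), ontable(f)}
  through step 3 (stack(d,f)): drop {handempty}, keep {clear(c), ontable(c), ontable(f)}, require {clear(f), holding(d)}
    → {clear(c), clear(f), holding(d), ontable(c), ontable(f)}
  through step 2 (pickup(d)): drop {holding(d)}, keep {clear(c), clear(f), ontable(c), ontable(f)}, require {clear(d), handempty, ontable(d)}
    → {clear(c), clear(d), clear(f), handempty, ontable(c), ontable(d), ontable(f)}
  through step 1 (putdown(c)): drop {clear(c), handempty, ontable(c)}, keep {clear(d), clear(f), ontable(d), ontable(f)}, require {holding(c)}
    → {clear(d), clear(f), holding(c), ontable(d), ontable(f)}

== RESULT ==
["clear(d)", "clear(f)", "holding(c)", "ontable(d)", "ontable(f)"]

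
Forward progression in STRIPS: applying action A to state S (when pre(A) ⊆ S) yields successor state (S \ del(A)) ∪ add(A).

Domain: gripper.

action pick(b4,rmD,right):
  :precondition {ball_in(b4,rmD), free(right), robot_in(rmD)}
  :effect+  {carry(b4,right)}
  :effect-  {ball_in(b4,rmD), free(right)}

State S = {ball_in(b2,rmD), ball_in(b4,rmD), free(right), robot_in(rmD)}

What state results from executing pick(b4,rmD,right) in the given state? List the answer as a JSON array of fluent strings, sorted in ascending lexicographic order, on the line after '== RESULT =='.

Compute (S \ del) ∪ add:
  pre ⊆ S: {ball_in(b4,rmD), free(right), robot_in(rmD)} ⊆ S  — applicable
  S \ del = {ball_in(b2,rmD), robot_in(rmD)}
  ∪ add   = {ball_in(b2,rmD), carry(b4,right), robot_in(rmD)}

== RESULT ==
["ball_in(b2,rmD)", "carry(b4,right)", "robot_in(rmD)"]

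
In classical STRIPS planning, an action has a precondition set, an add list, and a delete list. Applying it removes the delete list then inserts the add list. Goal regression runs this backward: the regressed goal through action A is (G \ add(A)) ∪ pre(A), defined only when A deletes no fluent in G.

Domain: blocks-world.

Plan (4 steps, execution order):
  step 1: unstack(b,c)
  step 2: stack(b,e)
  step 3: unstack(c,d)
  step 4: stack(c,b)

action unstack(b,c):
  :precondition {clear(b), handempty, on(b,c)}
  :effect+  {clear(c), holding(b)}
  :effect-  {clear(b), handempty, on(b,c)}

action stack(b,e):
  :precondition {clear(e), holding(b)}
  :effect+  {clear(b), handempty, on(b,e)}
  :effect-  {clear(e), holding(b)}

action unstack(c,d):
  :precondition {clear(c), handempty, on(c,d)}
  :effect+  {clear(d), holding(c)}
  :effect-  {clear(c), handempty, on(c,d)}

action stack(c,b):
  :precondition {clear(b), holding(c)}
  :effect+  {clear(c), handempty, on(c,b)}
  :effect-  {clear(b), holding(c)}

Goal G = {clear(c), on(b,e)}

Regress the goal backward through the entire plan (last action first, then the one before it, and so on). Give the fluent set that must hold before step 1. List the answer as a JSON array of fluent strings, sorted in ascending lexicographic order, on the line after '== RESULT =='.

Regress step by step:
  through step 4 (stack(c,b)): drop {clear(c)}, keep {on(b,e)}, require {clear(b), holding(c)}
    → {clear(b), holding(c), on(b,e)}
  through step 3 (unstack(c,d)): drop {holding(c)}, keep {clear(b), on(b,e)}, require {clear(c), handempty, on(c,d)}
    → {clear(b), clear(c), handempty, on(b,e), on(c,d)}
  through step 2 (stack(b,e)): drop {clear(b), handempty, on(b,e)}, keep {clear(c), on(c,d)}, require {clear(e), holding(b)}
    → {clear(c), clear(e), holding(b), on(c,d)}
  through step 1 (unstack(b,c)): drop {clear(c), holding(b)}, keep {clear(e), on(c,d)}, require {clear(b), handempty, on(b,c)}
    → {clear(b), clear(e), handempty, on(b,c), on(c,d)}

== RESULT ==
["clear(b)", "clear(e)", "handempty", "on(b,c)", "on(c,d)"]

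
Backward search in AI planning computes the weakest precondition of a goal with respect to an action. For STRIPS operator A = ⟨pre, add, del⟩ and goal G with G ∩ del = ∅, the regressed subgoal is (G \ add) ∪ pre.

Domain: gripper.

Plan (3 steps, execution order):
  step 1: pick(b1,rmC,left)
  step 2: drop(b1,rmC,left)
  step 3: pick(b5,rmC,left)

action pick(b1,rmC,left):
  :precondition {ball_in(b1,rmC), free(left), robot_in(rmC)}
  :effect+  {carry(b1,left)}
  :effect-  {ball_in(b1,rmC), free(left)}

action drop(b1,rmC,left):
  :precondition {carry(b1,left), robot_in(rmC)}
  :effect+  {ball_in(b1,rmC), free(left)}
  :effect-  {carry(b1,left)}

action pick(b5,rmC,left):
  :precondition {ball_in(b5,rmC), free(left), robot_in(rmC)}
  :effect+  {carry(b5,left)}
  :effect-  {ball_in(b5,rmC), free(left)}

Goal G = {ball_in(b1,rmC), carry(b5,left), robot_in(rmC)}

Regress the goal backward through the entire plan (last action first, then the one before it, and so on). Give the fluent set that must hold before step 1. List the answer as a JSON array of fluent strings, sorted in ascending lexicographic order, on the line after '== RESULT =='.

Work backward from the goal:
  through step 3 (pick(b5,rmC,left)): drop {carry(b5,left)}, keep {ball_in(b1,rmC), robot_in(rmC)}, require {ball_in(b5,rmC), free(left), robot_in(rmC)}
    → {ball_in(b1,rmC), ball_in(b5,rmC), free(left), robot_in(rmC)}
  through step 2 (drop(b1,rmC,left)): drop {ball_in(b1,rmC), free(left)}, keep {ball_in(b5,rmC), robot_in(rmC)}, require {carry(b1,left), robot_in(rmC)}
    → {ball_in(b5,rmC), carry(b1,left), robot_in(rmC)}
  through step 1 (pick(b1,rmC,left)): drop {carry(b1,left)}, keep {ball_in(b5,rmC), robot_in(rmC)}, require {ball_in(b1,rmC), free(left), robot_in(rmC)}
    → {ball_in(b1,rmC), ball_in(b5,rmC), free(left), robot_in(rmC)}

== RESULT ==
["ball_in(b1,rmC)", "ball_in(b5,rmC)", "free(left)", "robot_in(rmC)"]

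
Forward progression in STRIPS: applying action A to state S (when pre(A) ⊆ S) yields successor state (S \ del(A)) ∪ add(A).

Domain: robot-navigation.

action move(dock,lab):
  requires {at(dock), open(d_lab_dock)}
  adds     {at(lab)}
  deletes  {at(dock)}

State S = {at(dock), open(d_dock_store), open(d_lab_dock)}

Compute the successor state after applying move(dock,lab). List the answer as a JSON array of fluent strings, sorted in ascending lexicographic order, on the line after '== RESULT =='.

Progress:
  pre ⊆ S: {at(dock), open(d_lab_dock)} ⊆ S  — applicable
  S \ del = {open(d_dock_store), open(d_lab_dock)}
  ∪ add   = {at(lab), open(d_dock_store), open(d_lab_dock)}

== RESULT ==
["at(lab)", "open(d_dock_store)", "open(d_lab_dock)"]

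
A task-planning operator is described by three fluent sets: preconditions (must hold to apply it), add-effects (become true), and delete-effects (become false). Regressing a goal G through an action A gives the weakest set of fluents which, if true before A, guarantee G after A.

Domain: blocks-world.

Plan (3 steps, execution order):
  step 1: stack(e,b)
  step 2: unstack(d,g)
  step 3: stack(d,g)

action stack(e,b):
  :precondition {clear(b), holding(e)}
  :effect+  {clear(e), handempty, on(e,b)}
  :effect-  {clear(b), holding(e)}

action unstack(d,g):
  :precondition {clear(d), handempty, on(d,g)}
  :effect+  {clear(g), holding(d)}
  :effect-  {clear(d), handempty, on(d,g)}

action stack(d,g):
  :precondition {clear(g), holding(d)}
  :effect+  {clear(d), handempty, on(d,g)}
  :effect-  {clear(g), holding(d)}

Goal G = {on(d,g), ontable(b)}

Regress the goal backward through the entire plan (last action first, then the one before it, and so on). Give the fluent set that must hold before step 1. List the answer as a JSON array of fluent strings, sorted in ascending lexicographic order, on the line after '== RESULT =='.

Regress step by step:
  through step 3 (stack(d,g)): drop {on(d,g)}, keep {ontable(b)}, require {clear(g), holding(d)}
    → {clear(g), holding(d), ontable(b)}
  through step 2 (unstack(d,g)): drop {clear(g), holding(d)}, keep {ontable(b)}, require {clear(d), handempty, on(d,g)}
    → {clear(d), handempty, on(d,g), ontable(b)}
  through step 1 (stack(e,b)): drop {handempty}, keep {clear(d), on(d,g), ontable(b)}, require {clear(b), holding(e)}
    → {clear(b), clear(d), holding(e), on(d,g), ontable(b)}

== RESULT ==
["clear(b)", "clear(d)", "holding(e)", "on(d,g)", "ontable(b)"]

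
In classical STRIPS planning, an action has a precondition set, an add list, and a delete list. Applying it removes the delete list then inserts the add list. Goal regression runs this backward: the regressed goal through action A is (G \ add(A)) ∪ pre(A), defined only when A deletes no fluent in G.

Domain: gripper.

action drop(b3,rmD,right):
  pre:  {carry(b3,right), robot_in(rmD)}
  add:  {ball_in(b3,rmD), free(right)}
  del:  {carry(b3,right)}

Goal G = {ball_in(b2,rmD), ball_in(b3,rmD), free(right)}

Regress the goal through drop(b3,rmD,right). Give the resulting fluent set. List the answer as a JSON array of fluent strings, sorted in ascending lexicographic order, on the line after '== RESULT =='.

Compute (G \ add) ∪ pre:
  G ∩ del = {}  (empty — regression defined)
  G \ add = {ball_in(b2,rmD), ball_in(b3,rmD), free(right)} \ {ball_in(b3,rmD), free(right)} = {ball_in(b2,rmD)}
  ∪ pre   = {ball_in(b2,rmD)} ∪ {carry(b3,right), robot_in(rmD)}
          = {ball_in(b2,rmD), carry(b3,right), robot_in(rmD)}

== RESULT ==
["ball_in(b2,rmD)", "carry(b3,right)", "robot_in(rmD)"]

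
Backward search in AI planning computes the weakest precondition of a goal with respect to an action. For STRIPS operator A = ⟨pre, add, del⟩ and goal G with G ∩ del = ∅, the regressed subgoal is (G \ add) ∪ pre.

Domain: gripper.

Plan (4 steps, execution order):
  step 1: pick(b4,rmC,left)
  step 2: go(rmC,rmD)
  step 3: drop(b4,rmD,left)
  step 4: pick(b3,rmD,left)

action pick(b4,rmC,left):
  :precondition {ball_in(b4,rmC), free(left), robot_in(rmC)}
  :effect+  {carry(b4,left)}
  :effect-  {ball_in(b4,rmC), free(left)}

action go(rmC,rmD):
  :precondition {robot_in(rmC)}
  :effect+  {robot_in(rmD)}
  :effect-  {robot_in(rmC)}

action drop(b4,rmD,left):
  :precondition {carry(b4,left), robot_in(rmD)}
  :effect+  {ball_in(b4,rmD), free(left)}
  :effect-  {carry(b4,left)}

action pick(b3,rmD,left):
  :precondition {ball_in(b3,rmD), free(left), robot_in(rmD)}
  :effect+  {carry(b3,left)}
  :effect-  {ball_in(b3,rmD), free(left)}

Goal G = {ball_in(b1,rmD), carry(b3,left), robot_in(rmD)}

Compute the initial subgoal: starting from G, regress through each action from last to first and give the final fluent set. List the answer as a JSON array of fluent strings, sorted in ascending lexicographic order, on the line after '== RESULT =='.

Regress step by step:
  through step 4 (pick(b3,rmD,left)): drop {carry(b3,left)}, keep {ball_in(b1,rmD), robot_in(rmD)}, require {ball_in(b3,rmD), free(left), robot_in(rmD)}
    → {ball_in(b1,rmD), ball_in(b3,rmD), free(left), robot_in(rmD)}
  through step 3 (drop(b4,rmD,left)): drop {free(left)}, keep {ball_in(b1,rmD), ball_in(b3,rmD), robot_in(rmD)}, require {carry(b4,left), robot_in(rmD)}
    → {ball_in(b1,rmD), ball_in(b3,rmD), carry(b4,left), robot_in(rmD)}
  through step 2 (go(rmC,rmD)): drop {robot_in(rmD)}, keep {ball_in(b1,rmD), ball_in(b3,rmD), carry(b4,left)}, require {robot_in(rmC)}
    → {ball_in(b1,rmD), ball_in(b3,rmD), carry(b4,left), robot_in(rmC)}
  through step 1 (pick(b4,rmC,left)): drop {carry(b4,left)}, keep {ball_in(b1,rmD), ball_in(b3,rmD), robot_in(rmC)}, require {ball_in(b4,rmC), free(left), robot_in(rmC)}
    → {ball_in(b1,rmD), ball_in(b3,rmD), ball_in(b4,rmC), free(left), robot_in(rmC)}

== RESULT ==
["ball_in(b1,rmD)", "ball_in(b3,rmD)", "ball_in(b4,rmC)", "free(left)", "robot_in(rmC)"]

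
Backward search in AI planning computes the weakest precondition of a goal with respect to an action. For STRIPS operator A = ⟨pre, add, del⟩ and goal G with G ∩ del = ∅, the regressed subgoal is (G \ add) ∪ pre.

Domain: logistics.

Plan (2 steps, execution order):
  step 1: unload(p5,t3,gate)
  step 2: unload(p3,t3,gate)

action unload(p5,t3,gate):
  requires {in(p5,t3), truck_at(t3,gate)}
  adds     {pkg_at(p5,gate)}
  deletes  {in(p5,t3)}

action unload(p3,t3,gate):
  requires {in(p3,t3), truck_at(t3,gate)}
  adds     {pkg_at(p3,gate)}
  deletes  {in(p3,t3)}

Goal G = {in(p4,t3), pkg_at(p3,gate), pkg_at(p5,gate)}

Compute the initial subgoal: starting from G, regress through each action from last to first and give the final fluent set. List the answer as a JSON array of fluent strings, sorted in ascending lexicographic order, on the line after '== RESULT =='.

Regress step by step:
  through step 2 (unload(p3,t3,gate)): drop {pkg_at(p3,gate)}, keep {in(p4,t3), pkg_at(p5,gate)}, require {in(p3,t3), truck_at(t3,gate)}
    → {in(p3,t3), in(p4,t3), pkg_at(p5,gate), truck_at(t3,gate)}
  through step 1 (unload(p5,t3,gate)): drop {pkg_at(p5,gate)}, keep {in(p3,t3), in(p4,t3), truck_at(t3,gate)}, require {in(p5,t3), truck_at(t3,gate)}
    → {in(p3,t3), in(p4,t3), in(p5,t3), truck_at(t3,gate)}

== RESULT ==
["in(p3,t3)", "in(p4,t3)", "in(p5,t3)", "truck_at(t3,gate)"]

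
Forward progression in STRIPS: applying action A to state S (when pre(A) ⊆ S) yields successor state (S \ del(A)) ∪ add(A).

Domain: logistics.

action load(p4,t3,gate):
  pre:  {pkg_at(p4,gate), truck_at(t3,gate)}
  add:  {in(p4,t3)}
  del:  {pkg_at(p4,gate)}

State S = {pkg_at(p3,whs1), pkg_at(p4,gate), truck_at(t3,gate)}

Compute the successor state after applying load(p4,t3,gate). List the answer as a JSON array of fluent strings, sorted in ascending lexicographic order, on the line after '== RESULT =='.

Compute (S \ del) ∪ add:
  pre ⊆ S: {pkg_at(p4,gate), truck_at(t3,gate)} ⊆ S  — applicable
  S \ del = {pkg_at(p3,whs1), truck_at(t3,gate)}
  ∪ add   = {in(p4,t3), pkg_at(p3,whs1), truck_at(t3,gate)}

== RESULT ==
["in(p4,t3)", "pkg_at(p3,whs1)", "truck_at(t3,gate)"]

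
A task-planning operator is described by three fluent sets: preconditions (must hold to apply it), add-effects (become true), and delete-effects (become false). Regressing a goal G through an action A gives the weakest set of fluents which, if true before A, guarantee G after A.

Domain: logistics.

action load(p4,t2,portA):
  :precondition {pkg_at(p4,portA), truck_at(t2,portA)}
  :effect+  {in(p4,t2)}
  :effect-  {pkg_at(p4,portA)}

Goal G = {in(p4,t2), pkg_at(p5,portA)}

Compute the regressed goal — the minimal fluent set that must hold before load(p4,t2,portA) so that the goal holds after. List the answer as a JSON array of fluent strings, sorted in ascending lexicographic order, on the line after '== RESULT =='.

Regress:
  G ∩ del = {}  (empty — regression defined)
  G \ add = {in(p4,t2), pkg_at(p5,portA)} \ {in(p4,t2)} = {pkg_at(p5,portA)}
  ∪ pre   = {pkg_at(p5,portA)} ∪ {pkg_at(p4,portA), truck_at(t2,portA)}
          = {pkg_at(p4,portA), pkg_at(p5,portA), truck_at(t2,portA)}

== RESULT ==
["pkg_at(p4,portA)", "pkg_at(p5,portA)", "truck_at(t2,portA)"]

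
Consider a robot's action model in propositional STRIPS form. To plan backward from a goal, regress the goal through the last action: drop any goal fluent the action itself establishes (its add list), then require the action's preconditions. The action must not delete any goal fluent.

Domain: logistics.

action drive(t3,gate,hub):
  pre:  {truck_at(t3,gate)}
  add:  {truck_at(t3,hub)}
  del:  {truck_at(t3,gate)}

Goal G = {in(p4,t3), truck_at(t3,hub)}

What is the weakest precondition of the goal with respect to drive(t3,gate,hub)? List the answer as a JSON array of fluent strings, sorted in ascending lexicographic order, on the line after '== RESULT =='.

Regress:
  G ∩ del = {}  (empty — regression defined)
  G \ add = {in(p4,t3), truck_at(t3,hub)} \ {truck_at(t3,hub)} = {in(p4,t3)}
  ∪ pre   = {in(p4,t3)} ∪ {truck_at(t3,gate)}
          = {in(p4,t3), truck_at(t3,gate)}

== RESULT ==
["in(p4,t3)", "truck_at(t3,gate)"]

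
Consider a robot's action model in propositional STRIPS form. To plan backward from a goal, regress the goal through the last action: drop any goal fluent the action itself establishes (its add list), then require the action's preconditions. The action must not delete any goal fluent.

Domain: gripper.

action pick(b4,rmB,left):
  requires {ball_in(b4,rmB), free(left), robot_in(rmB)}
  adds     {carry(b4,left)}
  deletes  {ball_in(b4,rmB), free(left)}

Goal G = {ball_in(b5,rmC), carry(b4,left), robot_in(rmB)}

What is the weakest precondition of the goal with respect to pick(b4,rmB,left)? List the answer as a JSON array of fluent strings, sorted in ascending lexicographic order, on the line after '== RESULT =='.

Regress:
  G ∩ del = {}  (empty — regression defined)
  G \ add = {ball_in(b5,rmC), carry(b4,left), robot_in(rmB)} \ {carry(b4,left)} = {ball_in(b5,rmC), robot_in(rmB)}
  ∪ pre   = {ball_in(b5,rmC), robot_in(rmB)} ∪ {ball_in(b4,rmB), free(left), robot_in(rmB)}
          = {ball_in(b4,rmB), ball_in(b5,rmC), free(left), robot_in(rmB)}

== RESULT ==
["ball_in(b4,rmB)", "ball_in(b5,rmC)", "free(left)", "robot_in(rmB)"]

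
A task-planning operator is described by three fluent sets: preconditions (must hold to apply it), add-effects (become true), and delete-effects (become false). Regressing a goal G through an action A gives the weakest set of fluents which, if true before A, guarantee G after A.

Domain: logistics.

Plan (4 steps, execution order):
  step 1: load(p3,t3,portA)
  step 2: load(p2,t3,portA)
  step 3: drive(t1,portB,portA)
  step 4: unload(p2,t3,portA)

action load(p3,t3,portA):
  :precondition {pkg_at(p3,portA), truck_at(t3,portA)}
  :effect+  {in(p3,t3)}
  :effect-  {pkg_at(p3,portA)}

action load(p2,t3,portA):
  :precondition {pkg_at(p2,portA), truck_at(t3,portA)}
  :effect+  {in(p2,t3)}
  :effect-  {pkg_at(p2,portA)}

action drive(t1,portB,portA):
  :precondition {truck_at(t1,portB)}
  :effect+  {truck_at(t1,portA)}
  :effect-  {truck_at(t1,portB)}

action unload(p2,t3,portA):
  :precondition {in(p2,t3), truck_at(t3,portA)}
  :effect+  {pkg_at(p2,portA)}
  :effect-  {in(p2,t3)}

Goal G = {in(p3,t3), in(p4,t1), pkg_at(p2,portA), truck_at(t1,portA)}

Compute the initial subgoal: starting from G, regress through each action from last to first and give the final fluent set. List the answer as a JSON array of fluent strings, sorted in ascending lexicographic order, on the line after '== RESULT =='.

Work backward from the goal:
  through step 4 (unload(p2,t3,portA)): drop {pkg_at(p2,portA)}, keep {in(p3,t3), in(p4,t1), truck_at(t1,portA)}, require {in(p2,t3), truck_at(t3,portA)}
    → {in(p2,t3), in(p3,t3), in(p4,t1), truck_at(t1,portA), truck_at(t3,portA)}
  through step 3 (drive(t1,portB,portA)): drop {truck_at(t1,portA)}, keep {in(p2,t3), in(p3,t3), in(p4,t1), truck_at(t3,portA)}, require {truck_at(t1,portB)}
    → {in(p2,t3), in(p3,t3), in(p4,t1), truck_at(t1,portB), truck_at(t3,portA)}
  through step 2 (load(p2,t3,portA)): drop {in(p2,t3)}, keep {in(p3,t3), in(p4,t1), truck_at(t1,portB), truck_at(t3,portA)}, require {pkg_at(p2,portA), truck_at(t3,portA)}
    → {in(p3,t3), in(p4,t1), pkg_at(p2,portA), truck_at(t1,portB), truck_at(t3,portA)}
  through step 1 (load(p3,t3,portA)): drop {in(p3,t3)}, keep {in(p4,t1), pkg_at(p2,portA), truck_at(t1,portB), truck_at(t3,portA)}, require {pkg_at(p3,portA), truck_at(t3,portA)}
    → {in(p4,t1), pkg_at(p2,portA), pkg_at(p3,portA), truck_at(t1,portB), truck_at(t3,portA)}

== RESULT ==
["in(p4,t1)", "pkg_at(p2,portA)", "pkg_at(p3,portA)", "truck_at(t1,portB)", "truck_at(t3,portA)"]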